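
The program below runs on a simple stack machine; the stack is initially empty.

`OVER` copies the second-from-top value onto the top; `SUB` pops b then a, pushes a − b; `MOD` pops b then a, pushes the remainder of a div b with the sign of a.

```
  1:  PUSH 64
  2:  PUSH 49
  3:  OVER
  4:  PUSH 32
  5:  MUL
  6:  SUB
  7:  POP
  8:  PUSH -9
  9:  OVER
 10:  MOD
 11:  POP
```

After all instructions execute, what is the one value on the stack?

PUSH 64  [64]
PUSH 49  [64, 49]
OVER     [64, 49, 64]
PUSH 32  [64, 49, 64, 32]
MUL      [64, 49, 2048]
SUB      [64, -1999]
POP      [64]
PUSH -9  [64, -9]
OVER     [64, -9, 64]
MOD      [64, -9]
POP      [64]

64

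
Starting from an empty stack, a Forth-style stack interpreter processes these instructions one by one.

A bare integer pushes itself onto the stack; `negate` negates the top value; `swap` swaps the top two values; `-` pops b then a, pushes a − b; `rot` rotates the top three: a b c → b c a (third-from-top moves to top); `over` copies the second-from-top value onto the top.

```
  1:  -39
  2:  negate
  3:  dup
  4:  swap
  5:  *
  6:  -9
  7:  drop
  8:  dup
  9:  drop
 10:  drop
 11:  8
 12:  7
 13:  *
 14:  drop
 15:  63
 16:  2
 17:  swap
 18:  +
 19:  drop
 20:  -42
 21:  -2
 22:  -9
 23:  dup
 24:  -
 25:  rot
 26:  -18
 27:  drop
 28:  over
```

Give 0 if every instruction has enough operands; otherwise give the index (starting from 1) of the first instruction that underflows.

-39    -> [-39]
negate -> [39]
dup    -> [39, 39]
swap   -> [39, 39]
*      -> [1521]
-9     -> [1521, -9]
drop   -> [1521]
dup    -> [1521, 1521]
drop   -> [1521]
drop   -> []
8      -> [8]
7      -> [8, 7]
*      -> [56]
drop   -> []
63     -> [63]
2      -> [63, 2]
swap   -> [2, 63]
+      -> [65]
drop   -> []
-42    -> [-42]
-2     -> [-42, -2]
-9     -> [-42, -2, -9]
dup    -> [-42, -2, -9, -9]
-      -> [-42, -2, 0]
rot    -> [-2, 0, -42]
-18    -> [-2, 0, -42, -18]
drop   -> [-2, 0, -42]
over   -> [-2, 0, -42, 0]

0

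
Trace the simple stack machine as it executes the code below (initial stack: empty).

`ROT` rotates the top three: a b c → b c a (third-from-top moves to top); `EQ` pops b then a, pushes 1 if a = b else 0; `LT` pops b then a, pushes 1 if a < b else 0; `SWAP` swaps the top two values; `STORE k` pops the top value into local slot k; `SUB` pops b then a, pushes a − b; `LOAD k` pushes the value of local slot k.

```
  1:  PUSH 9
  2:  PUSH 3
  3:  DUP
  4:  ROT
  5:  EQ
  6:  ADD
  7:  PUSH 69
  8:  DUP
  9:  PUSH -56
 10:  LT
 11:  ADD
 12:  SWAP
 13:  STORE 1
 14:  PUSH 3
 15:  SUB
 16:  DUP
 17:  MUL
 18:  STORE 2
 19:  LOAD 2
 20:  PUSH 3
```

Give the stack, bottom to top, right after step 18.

[]

PUSH 9   : 9
PUSH 3   : 9 3
DUP      : 9 3 3
ROT      : 3 3 9
EQ       : 3 0
ADD      : 3
PUSH 69  : 3 69
DUP      : 3 69 69
PUSH -56 : 3 69 69 -56
LT       : 3 69 0
ADD      : 3 69
SWAP     : 69 3
STORE 1  : 69
PUSH 3   : 69 3
SUB      : 66
DUP      : 66 66
MUL      : 4356
STORE 2  : (empty)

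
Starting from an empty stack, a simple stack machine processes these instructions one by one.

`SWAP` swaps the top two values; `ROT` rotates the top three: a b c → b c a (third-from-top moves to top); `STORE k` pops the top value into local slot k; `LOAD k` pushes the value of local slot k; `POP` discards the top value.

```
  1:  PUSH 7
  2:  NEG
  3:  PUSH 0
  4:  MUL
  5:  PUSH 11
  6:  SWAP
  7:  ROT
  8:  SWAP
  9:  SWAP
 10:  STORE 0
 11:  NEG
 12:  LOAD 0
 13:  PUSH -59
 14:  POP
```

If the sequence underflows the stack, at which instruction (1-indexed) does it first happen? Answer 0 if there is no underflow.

7

PUSH 7   7
NEG      -7
PUSH 0   -7 0
MUL      0
PUSH 11  0 11
SWAP     11 0
ROT  — needs 3 operands, stack has 2 → underflow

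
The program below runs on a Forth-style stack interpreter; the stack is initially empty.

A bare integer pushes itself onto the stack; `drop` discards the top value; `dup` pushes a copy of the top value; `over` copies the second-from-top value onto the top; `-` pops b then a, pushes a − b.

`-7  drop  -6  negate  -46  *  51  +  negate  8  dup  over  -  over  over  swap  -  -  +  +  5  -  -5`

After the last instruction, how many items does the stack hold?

-7     -> [-7]
drop   -> []
-6     -> [-6]
negate -> [6]
-46    -> [6, -46]
*      -> [-276]
51     -> [-276, 51]
+      -> [-225]
negate -> [225]
8      -> [225, 8]
dup    -> [225, 8, 8]
over   -> [225, 8, 8, 8]
-      -> [225, 8, 0]
over   -> [225, 8, 0, 8]
over   -> [225, 8, 0, 8, 0]
swap   -> [225, 8, 0, 0, 8]
-      -> [225, 8, 0, -8]
-      -> [225, 8, 8]
+      -> [225, 16]
+      -> [241]
5      -> [241, 5]
-      -> [236]
-5     -> [236, -5]

2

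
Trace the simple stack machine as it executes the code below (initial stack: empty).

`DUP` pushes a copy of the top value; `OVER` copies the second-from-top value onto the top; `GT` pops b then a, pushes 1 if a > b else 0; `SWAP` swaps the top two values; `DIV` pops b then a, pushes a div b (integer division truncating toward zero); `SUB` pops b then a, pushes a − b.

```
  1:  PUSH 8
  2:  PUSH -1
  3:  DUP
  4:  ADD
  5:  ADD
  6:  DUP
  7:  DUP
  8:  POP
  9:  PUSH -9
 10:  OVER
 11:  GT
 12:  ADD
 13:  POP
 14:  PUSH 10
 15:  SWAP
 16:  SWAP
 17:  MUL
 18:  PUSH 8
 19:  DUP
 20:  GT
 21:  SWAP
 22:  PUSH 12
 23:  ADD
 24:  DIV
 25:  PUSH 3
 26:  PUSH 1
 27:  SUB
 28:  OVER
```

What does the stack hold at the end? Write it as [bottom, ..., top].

[0, 2, 0]

PUSH 8   [8]
PUSH -1  [8, -1]
DUP      [8, -1, -1]
ADD      [8, -2]
ADD      [6]
DUP      [6, 6]
DUP      [6, 6, 6]
POP      [6, 6]
PUSH -9  [6, 6, -9]
OVER     [6, 6, -9, 6]
GT       [6, 6, 0]
ADD      [6, 6]
POP      [6]
PUSH 10  [6, 10]
SWAP     [10, 6]
SWAP     [6, 10]
MUL      [60]
PUSH 8   [60, 8]
DUP      [60, 8, 8]
GT       [60, 0]
SWAP     [0, 60]
PUSH 12  [0, 60, 12]
ADD      [0, 72]
DIV      [0]
PUSH 3   [0, 3]
PUSH 1   [0, 3, 1]
SUB      [0, 2]
OVER     [0, 2, 0]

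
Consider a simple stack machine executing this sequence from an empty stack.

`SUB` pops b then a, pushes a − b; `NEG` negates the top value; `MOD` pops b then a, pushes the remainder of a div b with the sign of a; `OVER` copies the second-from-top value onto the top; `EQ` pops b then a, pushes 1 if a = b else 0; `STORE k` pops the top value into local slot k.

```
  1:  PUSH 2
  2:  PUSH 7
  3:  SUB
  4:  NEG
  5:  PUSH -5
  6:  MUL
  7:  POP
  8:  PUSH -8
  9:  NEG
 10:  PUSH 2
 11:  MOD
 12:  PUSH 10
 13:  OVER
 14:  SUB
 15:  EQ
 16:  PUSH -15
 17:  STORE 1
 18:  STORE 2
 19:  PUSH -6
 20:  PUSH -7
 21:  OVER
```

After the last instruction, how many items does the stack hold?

PUSH 2   -> [2]
PUSH 7   -> [2, 7]
SUB      -> [-5]
NEG      -> [5]
PUSH -5  -> [5, -5]
MUL      -> [-25]
POP      -> []
PUSH -8  -> [-8]
NEG      -> [8]
PUSH 2   -> [8, 2]
MOD      -> [0]
PUSH 10  -> [0, 10]
OVER     -> [0, 10, 0]
SUB      -> [0, 10]
EQ       -> [0]
PUSH -15 -> [0, -15]
STORE 1  -> [0]
STORE 2  -> []
PUSH -6  -> [-6]
PUSH -7  -> [-6, -7]
OVER     -> [-6, -7, -6]

3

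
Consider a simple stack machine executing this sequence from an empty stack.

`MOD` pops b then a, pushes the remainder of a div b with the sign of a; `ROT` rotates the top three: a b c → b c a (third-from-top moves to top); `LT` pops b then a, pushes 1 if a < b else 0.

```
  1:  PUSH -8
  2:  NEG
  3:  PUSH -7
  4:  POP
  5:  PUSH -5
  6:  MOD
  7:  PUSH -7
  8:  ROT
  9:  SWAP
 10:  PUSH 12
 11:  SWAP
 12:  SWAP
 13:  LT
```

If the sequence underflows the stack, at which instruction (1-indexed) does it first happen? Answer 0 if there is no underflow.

8

PUSH -8 → [-8]
NEG     → [8]
PUSH -7 → [8, -7]
POP     → [8]
PUSH -5 → [8, -5]
MOD     → [3]
PUSH -7 → [3, -7]
ROT  — needs 3 operands, stack has 2 → underflow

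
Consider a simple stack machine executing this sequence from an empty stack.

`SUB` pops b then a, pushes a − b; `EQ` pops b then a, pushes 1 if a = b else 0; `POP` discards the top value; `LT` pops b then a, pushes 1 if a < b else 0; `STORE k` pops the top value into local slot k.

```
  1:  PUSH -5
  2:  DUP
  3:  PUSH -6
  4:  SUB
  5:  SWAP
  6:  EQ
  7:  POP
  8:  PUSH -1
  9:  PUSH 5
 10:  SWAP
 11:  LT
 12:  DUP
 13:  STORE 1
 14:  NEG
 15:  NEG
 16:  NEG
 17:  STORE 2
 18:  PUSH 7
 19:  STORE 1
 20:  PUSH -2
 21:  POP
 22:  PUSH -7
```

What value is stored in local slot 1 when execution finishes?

PUSH -5 → -5
DUP     → -5 -5
PUSH -6 → -5 -5 -6
SUB     → -5 1
SWAP    → 1 -5
EQ      → 0
POP     → (empty)
PUSH -1 → -1
PUSH 5  → -1 5
SWAP    → 5 -1
LT      → 0
DUP     → 0 0
STORE 1 → 0
NEG     → 0
NEG     → 0
NEG     → 0
STORE 2 → (empty)
PUSH 7  → 7
STORE 1 → (empty)
PUSH -2 → -2
POP     → (empty)
PUSH -7 → -7

7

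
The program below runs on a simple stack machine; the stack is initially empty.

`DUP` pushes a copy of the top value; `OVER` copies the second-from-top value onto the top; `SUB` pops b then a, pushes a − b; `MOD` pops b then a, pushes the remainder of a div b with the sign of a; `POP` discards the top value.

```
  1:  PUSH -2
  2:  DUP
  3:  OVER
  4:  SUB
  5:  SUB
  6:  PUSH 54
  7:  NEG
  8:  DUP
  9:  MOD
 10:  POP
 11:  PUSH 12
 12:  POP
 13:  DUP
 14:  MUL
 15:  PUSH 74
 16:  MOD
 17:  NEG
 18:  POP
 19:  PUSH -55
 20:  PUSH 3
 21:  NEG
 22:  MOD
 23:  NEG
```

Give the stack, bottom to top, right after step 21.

PUSH -2   -2
DUP       -2 -2
OVER      -2 -2 -2
SUB       -2 0
SUB       -2
PUSH 54   -2 54
NEG       -2 -54
DUP       -2 -54 -54
MOD       -2 0
POP       -2
PUSH 12   -2 12
POP       -2
DUP       -2 -2
MUL       4
PUSH 74   4 74
MOD       4
NEG       -4
POP       (empty)
PUSH -55  -55
PUSH 3    -55 3
NEG       -55 -3

[-55, -3]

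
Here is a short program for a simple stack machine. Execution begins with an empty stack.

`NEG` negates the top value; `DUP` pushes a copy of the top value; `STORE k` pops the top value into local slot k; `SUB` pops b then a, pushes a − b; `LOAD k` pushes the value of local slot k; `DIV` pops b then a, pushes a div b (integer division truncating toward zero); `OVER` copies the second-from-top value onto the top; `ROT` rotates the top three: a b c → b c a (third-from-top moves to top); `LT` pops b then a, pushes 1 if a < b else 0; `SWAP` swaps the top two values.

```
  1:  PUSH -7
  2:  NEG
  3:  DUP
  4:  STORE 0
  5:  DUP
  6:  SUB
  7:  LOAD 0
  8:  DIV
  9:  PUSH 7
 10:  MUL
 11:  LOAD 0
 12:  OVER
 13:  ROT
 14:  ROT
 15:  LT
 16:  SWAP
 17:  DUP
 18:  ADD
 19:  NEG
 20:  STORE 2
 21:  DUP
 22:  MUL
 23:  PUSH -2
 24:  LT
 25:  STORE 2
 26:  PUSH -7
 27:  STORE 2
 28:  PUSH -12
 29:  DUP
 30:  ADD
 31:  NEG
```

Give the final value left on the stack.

24

PUSH -7  : -7
NEG      : 7
DUP      : 7 7
STORE 0  : 7
DUP      : 7 7
SUB      : 0
LOAD 0   : 0 7
DIV      : 0
PUSH 7   : 0 7
MUL      : 0
LOAD 0   : 0 7
OVER     : 0 7 0
ROT      : 7 0 0
ROT      : 0 0 7
LT       : 0 1
SWAP     : 1 0
DUP      : 1 0 0
ADD      : 1 0
NEG      : 1 0
STORE 2  : 1
DUP      : 1 1
MUL      : 1
PUSH -2  : 1 -2
LT       : 0
STORE 2  : (empty)
PUSH -7  : -7
STORE 2  : (empty)
PUSH -12 : -12
DUP      : -12 -12
ADD      : -24
NEG      : 24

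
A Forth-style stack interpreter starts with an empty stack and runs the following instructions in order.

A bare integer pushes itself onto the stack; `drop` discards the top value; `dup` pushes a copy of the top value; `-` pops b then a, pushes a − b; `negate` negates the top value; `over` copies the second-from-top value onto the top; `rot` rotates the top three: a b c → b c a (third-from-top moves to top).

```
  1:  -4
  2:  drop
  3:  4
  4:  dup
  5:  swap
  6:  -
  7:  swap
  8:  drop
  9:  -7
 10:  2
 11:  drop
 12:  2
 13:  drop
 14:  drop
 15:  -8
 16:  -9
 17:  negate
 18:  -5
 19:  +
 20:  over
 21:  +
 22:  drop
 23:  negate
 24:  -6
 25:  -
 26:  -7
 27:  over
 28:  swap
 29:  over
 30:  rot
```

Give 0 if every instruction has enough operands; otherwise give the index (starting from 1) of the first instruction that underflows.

7

-4   -> [-4]
drop -> []
4    -> [4]
dup  -> [4, 4]
swap -> [4, 4]
-    -> [0]
swap  — needs 2 operands, stack has 1 → underflow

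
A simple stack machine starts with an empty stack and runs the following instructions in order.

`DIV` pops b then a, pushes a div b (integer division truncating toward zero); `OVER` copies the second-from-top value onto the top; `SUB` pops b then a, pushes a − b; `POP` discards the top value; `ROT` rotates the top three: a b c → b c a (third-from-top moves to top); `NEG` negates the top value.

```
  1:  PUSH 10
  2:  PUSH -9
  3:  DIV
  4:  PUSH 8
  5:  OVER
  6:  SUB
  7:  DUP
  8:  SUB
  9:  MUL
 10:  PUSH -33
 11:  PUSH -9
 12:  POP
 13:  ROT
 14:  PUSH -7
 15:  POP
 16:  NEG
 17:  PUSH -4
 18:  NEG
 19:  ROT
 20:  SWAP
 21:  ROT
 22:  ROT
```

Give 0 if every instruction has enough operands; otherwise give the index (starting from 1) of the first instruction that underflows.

13

PUSH 10   [10]
PUSH -9   [10, -9]
DIV       [-1]
PUSH 8    [-1, 8]
OVER      [-1, 8, -1]
SUB       [-1, 9]
DUP       [-1, 9, 9]
SUB       [-1, 0]
MUL       [0]
PUSH -33  [0, -33]
PUSH -9   [0, -33, -9]
POP       [0, -33]
ROT  — needs 3 operands, stack has 2 → underflow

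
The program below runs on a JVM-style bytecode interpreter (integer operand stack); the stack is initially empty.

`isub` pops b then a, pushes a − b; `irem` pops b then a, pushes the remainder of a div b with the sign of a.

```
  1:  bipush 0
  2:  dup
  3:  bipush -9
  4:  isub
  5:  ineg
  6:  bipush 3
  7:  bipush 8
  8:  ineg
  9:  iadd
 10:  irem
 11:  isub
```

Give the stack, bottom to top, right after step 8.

[0, -9, 3, -8]

bipush 0  : [0]
dup       : [0, 0]
bipush -9 : [0, 0, -9]
isub      : [0, 9]
ineg      : [0, -9]
bipush 3  : [0, -9, 3]
bipush 8  : [0, -9, 3, 8]
ineg      : [0, -9, 3, -8]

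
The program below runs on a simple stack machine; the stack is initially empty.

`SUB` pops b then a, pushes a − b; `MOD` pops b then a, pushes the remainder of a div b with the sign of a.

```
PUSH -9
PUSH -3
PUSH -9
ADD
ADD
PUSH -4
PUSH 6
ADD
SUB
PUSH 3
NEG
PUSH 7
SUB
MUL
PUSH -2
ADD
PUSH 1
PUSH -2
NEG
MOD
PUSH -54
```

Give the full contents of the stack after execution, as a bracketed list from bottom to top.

PUSH -9  -> -9
PUSH -3  -> -9 -3
PUSH -9  -> -9 -3 -9
ADD      -> -9 -12
ADD      -> -21
PUSH -4  -> -21 -4
PUSH 6   -> -21 -4 6
ADD      -> -21 2
SUB      -> -23
PUSH 3   -> -23 3
NEG      -> -23 -3
PUSH 7   -> -23 -3 7
SUB      -> -23 -10
MUL      -> 230
PUSH -2  -> 230 -2
ADD      -> 228
PUSH 1   -> 228 1
PUSH -2  -> 228 1 -2
NEG      -> 228 1 2
MOD      -> 228 1
PUSH -54 -> 228 1 -54

[228, 1, -54]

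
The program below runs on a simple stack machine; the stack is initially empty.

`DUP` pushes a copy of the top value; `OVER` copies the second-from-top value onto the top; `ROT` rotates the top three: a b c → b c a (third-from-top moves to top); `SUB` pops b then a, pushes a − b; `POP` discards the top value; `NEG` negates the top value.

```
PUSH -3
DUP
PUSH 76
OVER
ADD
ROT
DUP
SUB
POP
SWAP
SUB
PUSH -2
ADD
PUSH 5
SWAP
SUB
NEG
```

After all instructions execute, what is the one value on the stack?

69

PUSH -3 → [-3]
DUP     → [-3, -3]
PUSH 76 → [-3, -3, 76]
OVER    → [-3, -3, 76, -3]
ADD     → [-3, -3, 73]
ROT     → [-3, 73, -3]
DUP     → [-3, 73, -3, -3]
SUB     → [-3, 73, 0]
POP     → [-3, 73]
SWAP    → [73, -3]
SUB     → [76]
PUSH -2 → [76, -2]
ADD     → [74]
PUSH 5  → [74, 5]
SWAP    → [5, 74]
SUB     → [-69]
NEG     → [69]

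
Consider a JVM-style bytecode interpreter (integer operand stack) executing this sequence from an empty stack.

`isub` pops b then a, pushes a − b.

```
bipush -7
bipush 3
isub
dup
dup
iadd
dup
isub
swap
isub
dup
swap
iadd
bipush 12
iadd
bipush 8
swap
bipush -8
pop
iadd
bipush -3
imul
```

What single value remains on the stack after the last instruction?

bipush -7 → -7
bipush 3  → -7 3
isub      → -10
dup       → -10 -10
dup       → -10 -10 -10
iadd      → -10 -20
dup       → -10 -20 -20
isub      → -10 0
swap      → 0 -10
isub      → 10
dup       → 10 10
swap      → 10 10
iadd      → 20
bipush 12 → 20 12
iadd      → 32
bipush 8  → 32 8
swap      → 8 32
bipush -8 → 8 32 -8
pop       → 8 32
iadd      → 40
bipush -3 → 40 -3
imul      → -120

-120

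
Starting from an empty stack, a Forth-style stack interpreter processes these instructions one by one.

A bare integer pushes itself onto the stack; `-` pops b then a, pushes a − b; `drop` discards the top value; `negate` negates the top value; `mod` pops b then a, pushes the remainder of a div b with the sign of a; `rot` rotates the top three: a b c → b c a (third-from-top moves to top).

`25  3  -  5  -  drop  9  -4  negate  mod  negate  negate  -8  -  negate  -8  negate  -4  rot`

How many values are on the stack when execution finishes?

3

25     : [25]
3      : [25, 3]
-      : [22]
5      : [22, 5]
-      : [17]
drop   : []
9      : [9]
-4     : [9, -4]
negate : [9, 4]
mod    : [1]
negate : [-1]
negate : [1]
-8     : [1, -8]
-      : [9]
negate : [-9]
-8     : [-9, -8]
negate : [-9, 8]
-4     : [-9, 8, -4]
rot    : [8, -4, -9]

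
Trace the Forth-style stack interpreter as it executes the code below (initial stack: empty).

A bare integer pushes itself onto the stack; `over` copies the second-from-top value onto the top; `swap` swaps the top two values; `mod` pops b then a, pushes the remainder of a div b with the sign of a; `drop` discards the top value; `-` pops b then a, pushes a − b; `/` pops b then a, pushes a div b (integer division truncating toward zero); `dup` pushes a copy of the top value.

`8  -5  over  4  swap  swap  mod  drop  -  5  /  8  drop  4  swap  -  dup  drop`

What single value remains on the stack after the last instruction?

8    → 8
-5   → 8 -5
over → 8 -5 8
4    → 8 -5 8 4
swap → 8 -5 4 8
swap → 8 -5 8 4
mod  → 8 -5 0
drop → 8 -5
-    → 13
5    → 13 5
/    → 2
8    → 2 8
drop → 2
4    → 2 4
swap → 4 2
-    → 2
dup  → 2 2
drop → 2

2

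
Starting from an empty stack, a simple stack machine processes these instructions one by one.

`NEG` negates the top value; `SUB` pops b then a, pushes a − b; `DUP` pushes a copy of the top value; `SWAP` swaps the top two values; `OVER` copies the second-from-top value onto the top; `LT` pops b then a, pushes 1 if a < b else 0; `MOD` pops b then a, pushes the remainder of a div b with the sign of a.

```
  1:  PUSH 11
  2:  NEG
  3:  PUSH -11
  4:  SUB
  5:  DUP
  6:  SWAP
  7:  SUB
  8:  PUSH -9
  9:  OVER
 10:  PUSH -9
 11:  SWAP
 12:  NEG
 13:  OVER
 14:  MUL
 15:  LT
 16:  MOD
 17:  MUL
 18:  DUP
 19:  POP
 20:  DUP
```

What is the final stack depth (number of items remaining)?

2

PUSH 11  -> [11]
NEG      -> [-11]
PUSH -11 -> [-11, -11]
SUB      -> [0]
DUP      -> [0, 0]
SWAP     -> [0, 0]
SUB      -> [0]
PUSH -9  -> [0, -9]
OVER     -> [0, -9, 0]
PUSH -9  -> [0, -9, 0, -9]
SWAP     -> [0, -9, -9, 0]
NEG      -> [0, -9, -9, 0]
OVER     -> [0, -9, -9, 0, -9]
MUL      -> [0, -9, -9, 0]
LT       -> [0, -9, 1]
MOD      -> [0, 0]
MUL      -> [0]
DUP      -> [0, 0]
POP      -> [0]
DUP      -> [0, 0]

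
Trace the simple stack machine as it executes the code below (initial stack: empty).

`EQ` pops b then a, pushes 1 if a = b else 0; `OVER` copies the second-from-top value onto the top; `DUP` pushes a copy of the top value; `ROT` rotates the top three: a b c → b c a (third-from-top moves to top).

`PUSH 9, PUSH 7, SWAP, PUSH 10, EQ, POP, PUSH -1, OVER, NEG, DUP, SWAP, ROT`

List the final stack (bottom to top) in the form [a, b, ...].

[7, -7, -7, -1]

PUSH 9   [9]
PUSH 7   [9, 7]
SWAP     [7, 9]
PUSH 10  [7, 9, 10]
EQ       [7, 0]
POP      [7]
PUSH -1  [7, -1]
OVER     [7, -1, 7]
NEG      [7, -1, -7]
DUP      [7, -1, -7, -7]
SWAP     [7, -1, -7, -7]
ROT      [7, -7, -7, -1]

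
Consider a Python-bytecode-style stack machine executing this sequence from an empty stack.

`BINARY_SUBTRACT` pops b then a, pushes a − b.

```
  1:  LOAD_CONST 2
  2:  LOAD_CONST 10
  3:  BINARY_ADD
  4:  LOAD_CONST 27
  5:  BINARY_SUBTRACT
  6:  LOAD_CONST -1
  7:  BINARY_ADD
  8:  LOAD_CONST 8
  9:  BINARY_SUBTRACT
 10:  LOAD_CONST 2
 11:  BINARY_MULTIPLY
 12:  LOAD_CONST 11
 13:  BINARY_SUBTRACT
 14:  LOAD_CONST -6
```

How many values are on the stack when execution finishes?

LOAD_CONST 2    → 2
LOAD_CONST 10   → 2 10
BINARY_ADD      → 12
LOAD_CONST 27   → 12 27
BINARY_SUBTRACT → -15
LOAD_CONST -1   → -15 -1
BINARY_ADD      → -16
LOAD_CONST 8    → -16 8
BINARY_SUBTRACT → -24
LOAD_CONST 2    → -24 2
BINARY_MULTIPLY → -48
LOAD_CONST 11   → -48 11
BINARY_SUBTRACT → -59
LOAD_CONST -6   → -59 -6

2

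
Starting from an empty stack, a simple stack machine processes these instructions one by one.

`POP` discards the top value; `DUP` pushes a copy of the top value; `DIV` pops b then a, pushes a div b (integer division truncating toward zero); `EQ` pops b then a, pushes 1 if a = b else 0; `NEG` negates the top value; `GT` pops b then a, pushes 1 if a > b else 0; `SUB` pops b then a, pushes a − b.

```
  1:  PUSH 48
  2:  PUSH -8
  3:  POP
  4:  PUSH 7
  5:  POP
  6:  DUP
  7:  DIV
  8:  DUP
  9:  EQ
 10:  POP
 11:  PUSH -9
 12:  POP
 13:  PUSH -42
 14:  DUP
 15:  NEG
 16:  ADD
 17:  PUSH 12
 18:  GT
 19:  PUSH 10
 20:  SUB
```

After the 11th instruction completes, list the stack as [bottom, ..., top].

PUSH 48  48
PUSH -8  48 -8
POP      48
PUSH 7   48 7
POP      48
DUP      48 48
DIV      1
DUP      1 1
EQ       1
POP      (empty)
PUSH -9  -9

[-9]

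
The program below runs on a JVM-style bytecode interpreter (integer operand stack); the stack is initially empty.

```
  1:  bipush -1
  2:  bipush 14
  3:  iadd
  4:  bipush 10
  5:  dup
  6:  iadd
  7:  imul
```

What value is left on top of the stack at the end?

260

bipush -1 -> [-1]
bipush 14 -> [-1, 14]
iadd      -> [13]
bipush 10 -> [13, 10]
dup       -> [13, 10, 10]
iadd      -> [13, 20]
imul      -> [260]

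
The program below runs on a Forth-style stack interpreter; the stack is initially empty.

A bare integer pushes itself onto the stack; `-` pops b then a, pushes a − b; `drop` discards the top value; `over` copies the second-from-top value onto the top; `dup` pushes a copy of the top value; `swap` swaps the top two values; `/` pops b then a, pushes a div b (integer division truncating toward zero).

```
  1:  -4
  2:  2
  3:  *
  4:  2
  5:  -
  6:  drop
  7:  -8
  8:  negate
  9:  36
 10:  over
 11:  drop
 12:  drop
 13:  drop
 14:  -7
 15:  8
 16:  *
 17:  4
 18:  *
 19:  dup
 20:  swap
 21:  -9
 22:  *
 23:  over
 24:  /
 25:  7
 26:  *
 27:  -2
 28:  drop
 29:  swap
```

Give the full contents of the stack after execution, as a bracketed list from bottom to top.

[-63, -224]

-4     → [-4]
2      → [-4, 2]
*      → [-8]
2      → [-8, 2]
-      → [-10]
drop   → []
-8     → [-8]
negate → [8]
36     → [8, 36]
over   → [8, 36, 8]
drop   → [8, 36]
drop   → [8]
drop   → []
-7     → [-7]
8      → [-7, 8]
*      → [-56]
4      → [-56, 4]
*      → [-224]
dup    → [-224, -224]
swap   → [-224, -224]
-9     → [-224, -224, -9]
*      → [-224, 2016]
over   → [-224, 2016, -224]
/      → [-224, -9]
7      → [-224, -9, 7]
*      → [-224, -63]
-2     → [-224, -63, -2]
drop   → [-224, -63]
swap   → [-63, -224]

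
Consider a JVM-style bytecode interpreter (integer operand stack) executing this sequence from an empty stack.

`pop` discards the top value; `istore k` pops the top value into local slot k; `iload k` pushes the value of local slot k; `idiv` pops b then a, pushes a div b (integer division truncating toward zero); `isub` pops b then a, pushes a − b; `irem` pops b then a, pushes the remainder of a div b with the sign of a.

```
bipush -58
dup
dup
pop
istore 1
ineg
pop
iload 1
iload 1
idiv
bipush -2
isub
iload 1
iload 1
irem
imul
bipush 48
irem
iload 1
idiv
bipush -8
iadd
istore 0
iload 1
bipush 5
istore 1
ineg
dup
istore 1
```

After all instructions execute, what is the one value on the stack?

58

bipush -58 -> -58
dup        -> -58 -58
dup        -> -58 -58 -58
pop        -> -58 -58
istore 1   -> -58
ineg       -> 58
pop        -> (empty)
iload 1    -> -58
iload 1    -> -58 -58
idiv       -> 1
bipush -2  -> 1 -2
isub       -> 3
iload 1    -> 3 -58
iload 1    -> 3 -58 -58
irem       -> 3 0
imul       -> 0
bipush 48  -> 0 48
irem       -> 0
iload 1    -> 0 -58
idiv       -> 0
bipush -8  -> 0 -8
iadd       -> -8
istore 0   -> (empty)
iload 1    -> -58
bipush 5   -> -58 5
istore 1   -> -58
ineg       -> 58
dup        -> 58 58
istore 1   -> 58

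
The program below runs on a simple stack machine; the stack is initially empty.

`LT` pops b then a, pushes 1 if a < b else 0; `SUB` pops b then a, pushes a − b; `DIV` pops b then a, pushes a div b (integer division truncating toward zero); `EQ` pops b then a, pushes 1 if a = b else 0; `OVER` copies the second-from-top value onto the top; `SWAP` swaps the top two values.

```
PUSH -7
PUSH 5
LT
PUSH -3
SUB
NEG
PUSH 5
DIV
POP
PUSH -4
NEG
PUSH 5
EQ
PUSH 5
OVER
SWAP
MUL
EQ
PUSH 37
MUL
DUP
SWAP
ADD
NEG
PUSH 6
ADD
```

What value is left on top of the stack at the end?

PUSH -7 → -7
PUSH 5  → -7 5
LT      → 1
PUSH -3 → 1 -3
SUB     → 4
NEG     → -4
PUSH 5  → -4 5
DIV     → 0
POP     → (empty)
PUSH -4 → -4
NEG     → 4
PUSH 5  → 4 5
EQ      → 0
PUSH 5  → 0 5
OVER    → 0 5 0
SWAP    → 0 0 5
MUL     → 0 0
EQ      → 1
PUSH 37 → 1 37
MUL     → 37
DUP     → 37 37
SWAP    → 37 37
ADD     → 74
NEG     → -74
PUSH 6  → -74 6
ADD     → -68

-68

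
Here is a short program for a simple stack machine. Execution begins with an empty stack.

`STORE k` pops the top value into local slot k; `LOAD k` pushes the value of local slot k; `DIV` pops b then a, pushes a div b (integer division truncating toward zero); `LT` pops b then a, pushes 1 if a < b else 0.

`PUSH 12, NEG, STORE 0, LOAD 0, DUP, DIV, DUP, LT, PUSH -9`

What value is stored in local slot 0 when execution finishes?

-12

PUSH 12  [12]
NEG      [-12]
STORE 0  []
LOAD 0   [-12]
DUP      [-12, -12]
DIV      [1]
DUP      [1, 1]
LT       [0]
PUSH -9  [0, -9]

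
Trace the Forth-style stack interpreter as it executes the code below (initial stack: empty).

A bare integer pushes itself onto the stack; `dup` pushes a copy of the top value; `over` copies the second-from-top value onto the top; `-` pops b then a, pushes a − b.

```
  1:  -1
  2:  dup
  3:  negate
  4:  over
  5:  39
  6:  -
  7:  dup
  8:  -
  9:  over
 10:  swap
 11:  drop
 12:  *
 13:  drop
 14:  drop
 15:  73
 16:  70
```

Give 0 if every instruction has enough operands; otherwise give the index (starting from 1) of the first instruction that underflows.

0

-1     : [-1]
dup    : [-1, -1]
negate : [-1, 1]
over   : [-1, 1, -1]
39     : [-1, 1, -1, 39]
-      : [-1, 1, -40]
dup    : [-1, 1, -40, -40]
-      : [-1, 1, 0]
over   : [-1, 1, 0, 1]
swap   : [-1, 1, 1, 0]
drop   : [-1, 1, 1]
*      : [-1, 1]
drop   : [-1]
drop   : []
73     : [73]
70     : [73, 70]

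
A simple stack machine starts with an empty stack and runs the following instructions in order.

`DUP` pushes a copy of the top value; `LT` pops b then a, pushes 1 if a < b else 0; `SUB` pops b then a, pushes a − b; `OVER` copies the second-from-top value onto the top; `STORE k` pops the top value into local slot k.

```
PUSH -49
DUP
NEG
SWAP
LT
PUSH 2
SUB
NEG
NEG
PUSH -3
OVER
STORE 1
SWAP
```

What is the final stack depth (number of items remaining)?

PUSH -49 : [-49]
DUP      : [-49, -49]
NEG      : [-49, 49]
SWAP     : [49, -49]
LT       : [0]
PUSH 2   : [0, 2]
SUB      : [-2]
NEG      : [2]
NEG      : [-2]
PUSH -3  : [-2, -3]
OVER     : [-2, -3, -2]
STORE 1  : [-2, -3]
SWAP     : [-3, -2]

2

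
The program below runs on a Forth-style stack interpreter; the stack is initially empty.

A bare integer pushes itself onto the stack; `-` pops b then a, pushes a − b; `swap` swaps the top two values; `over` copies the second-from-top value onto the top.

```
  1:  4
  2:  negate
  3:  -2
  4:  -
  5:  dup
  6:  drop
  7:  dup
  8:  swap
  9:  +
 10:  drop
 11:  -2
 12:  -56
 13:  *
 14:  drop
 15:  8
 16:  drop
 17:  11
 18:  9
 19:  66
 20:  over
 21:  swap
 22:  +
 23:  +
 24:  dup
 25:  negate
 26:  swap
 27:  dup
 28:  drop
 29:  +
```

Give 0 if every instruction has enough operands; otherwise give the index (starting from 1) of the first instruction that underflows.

0

4      → [4]
negate → [-4]
-2     → [-4, -2]
-      → [-2]
dup    → [-2, -2]
drop   → [-2]
dup    → [-2, -2]
swap   → [-2, -2]
+      → [-4]
drop   → []
-2     → [-2]
-56    → [-2, -56]
*      → [112]
drop   → []
8      → [8]
drop   → []
11     → [11]
9      → [11, 9]
66     → [11, 9, 66]
over   → [11, 9, 66, 9]
swap   → [11, 9, 9, 66]
+      → [11, 9, 75]
+      → [11, 84]
dup    → [11, 84, 84]
negate → [11, 84, -84]
swap   → [11, -84, 84]
dup    → [11, -84, 84, 84]
drop   → [11, -84, 84]
+      → [11, 0]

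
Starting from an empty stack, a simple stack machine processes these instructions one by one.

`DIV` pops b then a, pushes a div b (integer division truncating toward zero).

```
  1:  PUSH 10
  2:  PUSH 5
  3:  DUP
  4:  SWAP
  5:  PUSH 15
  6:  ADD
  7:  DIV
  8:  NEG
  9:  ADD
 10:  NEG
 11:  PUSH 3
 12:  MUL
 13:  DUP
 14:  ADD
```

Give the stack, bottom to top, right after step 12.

PUSH 10 : 10
PUSH 5  : 10 5
DUP     : 10 5 5
SWAP    : 10 5 5
PUSH 15 : 10 5 5 15
ADD     : 10 5 20
DIV     : 10 0
NEG     : 10 0
ADD     : 10
NEG     : -10
PUSH 3  : -10 3
MUL     : -30

[-30]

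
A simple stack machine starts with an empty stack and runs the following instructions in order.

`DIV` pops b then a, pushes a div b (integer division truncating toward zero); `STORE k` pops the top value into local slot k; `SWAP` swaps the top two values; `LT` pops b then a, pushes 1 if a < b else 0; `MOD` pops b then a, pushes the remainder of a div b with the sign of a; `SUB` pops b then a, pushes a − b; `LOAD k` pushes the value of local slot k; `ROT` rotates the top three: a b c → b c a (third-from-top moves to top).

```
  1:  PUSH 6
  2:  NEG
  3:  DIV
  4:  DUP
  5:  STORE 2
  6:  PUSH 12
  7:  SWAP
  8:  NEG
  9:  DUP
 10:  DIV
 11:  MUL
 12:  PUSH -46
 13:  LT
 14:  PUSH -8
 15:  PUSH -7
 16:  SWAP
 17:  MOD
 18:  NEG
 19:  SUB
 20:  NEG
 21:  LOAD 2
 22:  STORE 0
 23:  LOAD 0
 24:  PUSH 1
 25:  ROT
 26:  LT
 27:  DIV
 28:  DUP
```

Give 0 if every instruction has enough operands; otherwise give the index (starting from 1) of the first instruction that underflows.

3

PUSH 6  6
NEG     -6
DIV  — needs 2 operands, stack has 1 → underflow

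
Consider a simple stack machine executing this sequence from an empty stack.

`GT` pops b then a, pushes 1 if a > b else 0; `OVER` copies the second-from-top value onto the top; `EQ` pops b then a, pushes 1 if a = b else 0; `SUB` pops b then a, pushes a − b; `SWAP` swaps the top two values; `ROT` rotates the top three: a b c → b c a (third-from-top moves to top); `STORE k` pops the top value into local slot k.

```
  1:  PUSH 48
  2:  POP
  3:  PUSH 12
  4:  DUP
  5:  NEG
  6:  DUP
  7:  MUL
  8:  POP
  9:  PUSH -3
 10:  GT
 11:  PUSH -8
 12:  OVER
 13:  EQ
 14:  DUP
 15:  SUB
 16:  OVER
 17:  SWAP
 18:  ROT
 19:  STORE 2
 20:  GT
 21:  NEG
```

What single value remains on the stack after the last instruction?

PUSH 48 -> [48]
POP     -> []
PUSH 12 -> [12]
DUP     -> [12, 12]
NEG     -> [12, -12]
DUP     -> [12, -12, -12]
MUL     -> [12, 144]
POP     -> [12]
PUSH -3 -> [12, -3]
GT      -> [1]
PUSH -8 -> [1, -8]
OVER    -> [1, -8, 1]
EQ      -> [1, 0]
DUP     -> [1, 0, 0]
SUB     -> [1, 0]
OVER    -> [1, 0, 1]
SWAP    -> [1, 1, 0]
ROT     -> [1, 0, 1]
STORE 2 -> [1, 0]
GT      -> [1]
NEG     -> [-1]

-1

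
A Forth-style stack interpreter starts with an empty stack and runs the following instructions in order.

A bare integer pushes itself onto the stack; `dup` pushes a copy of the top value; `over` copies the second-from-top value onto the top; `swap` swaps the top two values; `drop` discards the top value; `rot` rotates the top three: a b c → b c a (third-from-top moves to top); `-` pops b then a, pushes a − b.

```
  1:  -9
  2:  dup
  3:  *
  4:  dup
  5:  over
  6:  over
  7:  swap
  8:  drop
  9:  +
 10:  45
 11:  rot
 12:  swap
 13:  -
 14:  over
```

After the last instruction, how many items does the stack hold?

3

-9   : -9
dup  : -9 -9
*    : 81
dup  : 81 81
over : 81 81 81
over : 81 81 81 81
swap : 81 81 81 81
drop : 81 81 81
+    : 81 162
45   : 81 162 45
rot  : 162 45 81
swap : 162 81 45
-    : 162 36
over : 162 36 162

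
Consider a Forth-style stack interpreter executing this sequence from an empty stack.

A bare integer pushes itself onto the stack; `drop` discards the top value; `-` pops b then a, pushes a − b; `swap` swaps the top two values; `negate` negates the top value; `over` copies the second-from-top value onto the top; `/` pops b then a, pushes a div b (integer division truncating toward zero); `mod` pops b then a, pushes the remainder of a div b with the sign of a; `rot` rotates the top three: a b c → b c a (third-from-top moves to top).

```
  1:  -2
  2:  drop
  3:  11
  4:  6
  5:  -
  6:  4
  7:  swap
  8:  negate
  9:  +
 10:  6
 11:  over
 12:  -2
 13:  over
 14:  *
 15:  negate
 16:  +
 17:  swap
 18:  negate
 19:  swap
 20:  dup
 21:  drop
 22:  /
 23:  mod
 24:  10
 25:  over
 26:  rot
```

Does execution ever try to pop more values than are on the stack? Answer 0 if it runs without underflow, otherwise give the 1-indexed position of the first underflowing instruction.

0

-2      [-2]
drop    []
11      [11]
6       [11, 6]
-       [5]
4       [5, 4]
swap    [4, 5]
negate  [4, -5]
+       [-1]
6       [-1, 6]
over    [-1, 6, -1]
-2      [-1, 6, -1, -2]
over    [-1, 6, -1, -2, -1]
*       [-1, 6, -1, 2]
negate  [-1, 6, -1, -2]
+       [-1, 6, -3]
swap    [-1, -3, 6]
negate  [-1, -3, -6]
swap    [-1, -6, -3]
dup     [-1, -6, -3, -3]
drop    [-1, -6, -3]
/       [-1, 2]
mod     [-1]
10      [-1, 10]
over    [-1, 10, -1]
rot     [10, -1, -1]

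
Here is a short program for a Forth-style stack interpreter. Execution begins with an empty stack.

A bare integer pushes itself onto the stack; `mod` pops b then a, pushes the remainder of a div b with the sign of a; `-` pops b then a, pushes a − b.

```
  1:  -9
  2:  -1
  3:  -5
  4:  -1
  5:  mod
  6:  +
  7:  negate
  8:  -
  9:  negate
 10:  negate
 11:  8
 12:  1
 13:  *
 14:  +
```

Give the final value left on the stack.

-9     → [-9]
-1     → [-9, -1]
-5     → [-9, -1, -5]
-1     → [-9, -1, -5, -1]
mod    → [-9, -1, 0]
+      → [-9, -1]
negate → [-9, 1]
-      → [-10]
negate → [10]
negate → [-10]
8      → [-10, 8]
1      → [-10, 8, 1]
*      → [-10, 8]
+      → [-2]

-2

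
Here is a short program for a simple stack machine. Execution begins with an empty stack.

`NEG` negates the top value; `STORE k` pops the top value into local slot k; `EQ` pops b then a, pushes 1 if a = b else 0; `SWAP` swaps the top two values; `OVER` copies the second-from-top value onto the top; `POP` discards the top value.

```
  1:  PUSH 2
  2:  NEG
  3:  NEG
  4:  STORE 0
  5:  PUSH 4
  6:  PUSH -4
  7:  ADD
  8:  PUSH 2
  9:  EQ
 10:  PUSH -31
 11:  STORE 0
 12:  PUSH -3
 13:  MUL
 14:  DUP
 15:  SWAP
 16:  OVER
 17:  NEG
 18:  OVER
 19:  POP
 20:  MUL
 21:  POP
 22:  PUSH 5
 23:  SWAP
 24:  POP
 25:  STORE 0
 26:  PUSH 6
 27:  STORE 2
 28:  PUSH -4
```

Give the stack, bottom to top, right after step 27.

PUSH 2    [2]
NEG       [-2]
NEG       [2]
STORE 0   []
PUSH 4    [4]
PUSH -4   [4, -4]
ADD       [0]
PUSH 2    [0, 2]
EQ        [0]
PUSH -31  [0, -31]
STORE 0   [0]
PUSH -3   [0, -3]
MUL       [0]
DUP       [0, 0]
SWAP      [0, 0]
OVER      [0, 0, 0]
NEG       [0, 0, 0]
OVER      [0, 0, 0, 0]
POP       [0, 0, 0]
MUL       [0, 0]
POP       [0]
PUSH 5    [0, 5]
SWAP      [5, 0]
POP       [5]
STORE 0   []
PUSH 6    [6]
STORE 2   []

[]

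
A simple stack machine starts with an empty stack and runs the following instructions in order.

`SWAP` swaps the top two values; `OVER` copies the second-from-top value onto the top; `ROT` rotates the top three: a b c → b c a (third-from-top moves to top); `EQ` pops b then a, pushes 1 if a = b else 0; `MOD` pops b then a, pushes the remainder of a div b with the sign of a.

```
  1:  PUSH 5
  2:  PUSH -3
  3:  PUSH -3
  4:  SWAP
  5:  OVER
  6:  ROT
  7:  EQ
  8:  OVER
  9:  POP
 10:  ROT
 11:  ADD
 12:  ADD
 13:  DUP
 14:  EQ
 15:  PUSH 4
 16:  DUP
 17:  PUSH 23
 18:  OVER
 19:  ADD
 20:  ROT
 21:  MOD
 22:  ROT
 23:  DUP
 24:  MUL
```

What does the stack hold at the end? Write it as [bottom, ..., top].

[4, 3, 1]

PUSH 5  → 5
PUSH -3 → 5 -3
PUSH -3 → 5 -3 -3
SWAP    → 5 -3 -3
OVER    → 5 -3 -3 -3
ROT     → 5 -3 -3 -3
EQ      → 5 -3 1
OVER    → 5 -3 1 -3
POP     → 5 -3 1
ROT     → -3 1 5
ADD     → -3 6
ADD     → 3
DUP     → 3 3
EQ      → 1
PUSH 4  → 1 4
DUP     → 1 4 4
PUSH 23 → 1 4 4 23
OVER    → 1 4 4 23 4
ADD     → 1 4 4 27
ROT     → 1 4 27 4
MOD     → 1 4 3
ROT     → 4 3 1
DUP     → 4 3 1 1
MUL     → 4 3 1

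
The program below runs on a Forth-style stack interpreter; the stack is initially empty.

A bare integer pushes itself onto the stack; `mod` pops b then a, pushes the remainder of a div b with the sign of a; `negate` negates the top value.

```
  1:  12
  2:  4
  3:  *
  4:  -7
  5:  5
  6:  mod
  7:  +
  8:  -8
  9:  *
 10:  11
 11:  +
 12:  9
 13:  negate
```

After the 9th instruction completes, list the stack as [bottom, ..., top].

12  : [12]
4   : [12, 4]
*   : [48]
-7  : [48, -7]
5   : [48, -7, 5]
mod : [48, -2]
+   : [46]
-8  : [46, -8]
*   : [-368]

[-368]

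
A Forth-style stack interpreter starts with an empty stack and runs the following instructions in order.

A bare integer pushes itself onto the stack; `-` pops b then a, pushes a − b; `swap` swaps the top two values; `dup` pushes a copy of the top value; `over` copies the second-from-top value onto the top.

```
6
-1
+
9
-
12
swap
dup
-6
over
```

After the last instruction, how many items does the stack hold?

6    -> 6
-1   -> 6 -1
+    -> 5
9    -> 5 9
-    -> -4
12   -> -4 12
swap -> 12 -4
dup  -> 12 -4 -4
-6   -> 12 -4 -4 -6
over -> 12 -4 -4 -6 -4

5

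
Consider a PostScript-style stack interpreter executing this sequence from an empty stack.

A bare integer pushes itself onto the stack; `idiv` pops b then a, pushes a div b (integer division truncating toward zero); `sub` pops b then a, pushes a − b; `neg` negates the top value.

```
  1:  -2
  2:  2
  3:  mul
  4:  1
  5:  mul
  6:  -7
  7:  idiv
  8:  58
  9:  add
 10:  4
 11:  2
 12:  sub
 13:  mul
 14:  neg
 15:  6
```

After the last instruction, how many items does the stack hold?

2

-2   : [-2]
2    : [-2, 2]
mul  : [-4]
1    : [-4, 1]
mul  : [-4]
-7   : [-4, -7]
idiv : [0]
58   : [0, 58]
add  : [58]
4    : [58, 4]
2    : [58, 4, 2]
sub  : [58, 2]
mul  : [116]
neg  : [-116]
6    : [-116, 6]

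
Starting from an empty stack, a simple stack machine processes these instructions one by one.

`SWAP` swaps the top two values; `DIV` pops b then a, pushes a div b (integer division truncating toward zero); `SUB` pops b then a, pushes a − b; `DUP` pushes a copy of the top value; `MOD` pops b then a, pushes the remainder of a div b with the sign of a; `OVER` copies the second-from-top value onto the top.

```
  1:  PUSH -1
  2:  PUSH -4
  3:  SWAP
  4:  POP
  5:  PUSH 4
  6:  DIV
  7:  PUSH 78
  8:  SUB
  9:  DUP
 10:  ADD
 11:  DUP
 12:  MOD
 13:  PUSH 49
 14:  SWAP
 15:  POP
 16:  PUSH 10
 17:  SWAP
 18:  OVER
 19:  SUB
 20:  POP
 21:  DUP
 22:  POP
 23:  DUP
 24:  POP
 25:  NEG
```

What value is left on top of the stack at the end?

PUSH -1 -> -1
PUSH -4 -> -1 -4
SWAP    -> -4 -1
POP     -> -4
PUSH 4  -> -4 4
DIV     -> -1
PUSH 78 -> -1 78
SUB     -> -79
DUP     -> -79 -79
ADD     -> -158
DUP     -> -158 -158
MOD     -> 0
PUSH 49 -> 0 49
SWAP    -> 49 0
POP     -> 49
PUSH 10 -> 49 10
SWAP    -> 10 49
OVER    -> 10 49 10
SUB     -> 10 39
POP     -> 10
DUP     -> 10 10
POP     -> 10
DUP     -> 10 10
POP     -> 10
NEG     -> -10

-10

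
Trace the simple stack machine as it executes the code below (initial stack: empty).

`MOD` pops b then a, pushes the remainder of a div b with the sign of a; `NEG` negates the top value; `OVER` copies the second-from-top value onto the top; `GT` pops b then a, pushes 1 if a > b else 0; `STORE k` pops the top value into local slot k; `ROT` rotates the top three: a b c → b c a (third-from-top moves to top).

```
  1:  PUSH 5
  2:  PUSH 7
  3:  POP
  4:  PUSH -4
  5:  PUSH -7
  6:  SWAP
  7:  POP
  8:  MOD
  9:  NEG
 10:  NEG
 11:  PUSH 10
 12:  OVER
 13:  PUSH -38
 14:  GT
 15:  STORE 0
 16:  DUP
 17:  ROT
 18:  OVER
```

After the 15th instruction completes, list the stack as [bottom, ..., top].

PUSH 5   → [5]
PUSH 7   → [5, 7]
POP      → [5]
PUSH -4  → [5, -4]
PUSH -7  → [5, -4, -7]
SWAP     → [5, -7, -4]
POP      → [5, -7]
MOD      → [5]
NEG      → [-5]
NEG      → [5]
PUSH 10  → [5, 10]
OVER     → [5, 10, 5]
PUSH -38 → [5, 10, 5, -38]
GT       → [5, 10, 1]
STORE 0  → [5, 10]

[5, 10]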